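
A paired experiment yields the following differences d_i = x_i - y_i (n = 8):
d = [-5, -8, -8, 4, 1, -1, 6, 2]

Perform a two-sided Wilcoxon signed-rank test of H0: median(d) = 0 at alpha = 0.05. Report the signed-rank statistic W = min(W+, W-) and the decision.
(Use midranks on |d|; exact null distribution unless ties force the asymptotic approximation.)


Step 1: Drop any zero differences (none here) and take |d_i|.
|d| = [5, 8, 8, 4, 1, 1, 6, 2]
Step 2: Midrank |d_i| (ties get averaged ranks).
ranks: |5|->5, |8|->7.5, |8|->7.5, |4|->4, |1|->1.5, |1|->1.5, |6|->6, |2|->3
Step 3: Attach original signs; sum ranks with positive sign and with negative sign.
W+ = 4 + 1.5 + 6 + 3 = 14.5
W- = 5 + 7.5 + 7.5 + 1.5 = 21.5
(Check: W+ + W- = 36 should equal n(n+1)/2 = 36.)
Step 4: Test statistic W = min(W+, W-) = 14.5.
Step 5: Ties in |d|, so use the tie-corrected normal approximation.
        E[W] = n(n+1)/4 = 8*9/4 = 18.
        Tie groups: |d|=1 (t=2), |d|=8 (t=2); sum(t^3 - t) = 12.
        Var[W] = n(n+1)(2n+1)/24 - sum(t^3-t)/48 = 1224/24 - 12/48 = 50.75.
        z = (W - E[W]) / sqrt(Var[W]) = (14.5 - 18) / 7.1239 = -0.4913.
        Two-sided p = 2*Phi(z) = 0.623212.
Step 6: alpha = 0.05. fail to reject H0.

W+ = 14.5, W- = 21.5, W = min = 14.5, p = 0.623212, fail to reject H0.


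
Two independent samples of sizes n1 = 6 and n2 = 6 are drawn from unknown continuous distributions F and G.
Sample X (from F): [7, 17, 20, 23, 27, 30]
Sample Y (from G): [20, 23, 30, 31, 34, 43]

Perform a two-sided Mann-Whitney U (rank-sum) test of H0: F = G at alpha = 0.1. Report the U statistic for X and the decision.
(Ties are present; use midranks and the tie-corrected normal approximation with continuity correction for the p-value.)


Step 1: Combine and sort all 12 observations; assign midranks.
sorted (value, group): (7,X), (17,X), (20,X), (20,Y), (23,X), (23,Y), (27,X), (30,X), (30,Y), (31,Y), (34,Y), (43,Y)
ranks: 7->1, 17->2, 20->3.5, 20->3.5, 23->5.5, 23->5.5, 27->7, 30->8.5, 30->8.5, 31->10, 34->11, 43->12
Step 2: Rank sum for X: R1 = 1 + 2 + 3.5 + 5.5 + 7 + 8.5 = 27.5.
Step 3: U_X = R1 - n1(n1+1)/2 = 27.5 - 6*7/2 = 27.5 - 21 = 6.5.
       U_Y = n1*n2 - U_X = 36 - 6.5 = 29.5.
Step 4: Ties are present, so use the tie-corrected normal approximation (with continuity correction) for the p-value.
Step 5: p-value = 0.076607; compare to alpha = 0.1. reject H0.

U_X = 6.5, p = 0.076607, reject H0 at alpha = 0.1.


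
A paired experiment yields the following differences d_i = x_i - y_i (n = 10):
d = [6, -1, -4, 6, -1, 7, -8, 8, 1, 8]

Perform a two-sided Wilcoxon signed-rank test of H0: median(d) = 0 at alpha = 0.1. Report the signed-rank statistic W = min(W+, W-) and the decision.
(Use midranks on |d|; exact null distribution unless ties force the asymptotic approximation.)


Step 1: Drop any zero differences (none here) and take |d_i|.
|d| = [6, 1, 4, 6, 1, 7, 8, 8, 1, 8]
Step 2: Midrank |d_i| (ties get averaged ranks).
ranks: |6|->5.5, |1|->2, |4|->4, |6|->5.5, |1|->2, |7|->7, |8|->9, |8|->9, |1|->2, |8|->9
Step 3: Attach original signs; sum ranks with positive sign and with negative sign.
W+ = 5.5 + 5.5 + 7 + 9 + 2 + 9 = 38
W- = 2 + 4 + 2 + 9 = 17
(Check: W+ + W- = 55 should equal n(n+1)/2 = 55.)
Step 4: Test statistic W = min(W+, W-) = 17.
Step 5: Ties in |d|, so use the tie-corrected normal approximation.
        E[W] = n(n+1)/4 = 10*11/4 = 27.5.
        Tie groups: |d|=1 (t=3), |d|=6 (t=2), |d|=8 (t=3); sum(t^3 - t) = 54.
        Var[W] = n(n+1)(2n+1)/24 - sum(t^3-t)/48 = 2310/24 - 54/48 = 95.125.
        z = (W - E[W]) / sqrt(Var[W]) = (17 - 27.5) / 9.7532 = -1.0766.
        Two-sided p = 2*Phi(z) = 0.281673.
Step 6: alpha = 0.1. fail to reject H0.

W+ = 38, W- = 17, W = min = 17, p = 0.281673, fail to reject H0.


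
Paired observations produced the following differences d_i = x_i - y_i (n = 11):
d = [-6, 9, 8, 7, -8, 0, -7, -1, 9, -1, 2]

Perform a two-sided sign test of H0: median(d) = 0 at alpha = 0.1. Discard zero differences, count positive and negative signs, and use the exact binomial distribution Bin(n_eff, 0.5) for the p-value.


Step 1: Discard zero differences. Original n = 11; n_eff = number of nonzero differences = 10.
Nonzero differences (with sign): -6, +9, +8, +7, -8, -7, -1, +9, -1, +2
Step 2: Count signs: positive = 5, negative = 5.
Step 3: Under H0: P(positive) = 0.5, so the number of positives S ~ Bin(10, 0.5).
Step 4: Two-sided exact p-value = sum of Bin(10,0.5) probabilities at or below the observed probability = 1.000000.
Step 5: alpha = 0.1. fail to reject H0.

n_eff = 10, pos = 5, neg = 5, p = 1.000000, fail to reject H0.


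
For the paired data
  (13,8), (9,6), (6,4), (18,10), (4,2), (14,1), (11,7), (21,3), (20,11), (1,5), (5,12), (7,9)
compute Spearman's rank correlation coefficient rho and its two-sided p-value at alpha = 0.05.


Step 1: Rank x and y separately (midranks; no ties here).
rank(x): 13->8, 9->6, 6->4, 18->10, 4->2, 14->9, 11->7, 21->12, 20->11, 1->1, 5->3, 7->5
rank(y): 8->8, 6->6, 4->4, 10->10, 2->2, 1->1, 7->7, 3->3, 11->11, 5->5, 12->12, 9->9
Step 2: d_i = R_x(i) - R_y(i); compute d_i^2.
  (8-8)^2=0, (6-6)^2=0, (4-4)^2=0, (10-10)^2=0, (2-2)^2=0, (9-1)^2=64, (7-7)^2=0, (12-3)^2=81, (11-11)^2=0, (1-5)^2=16, (3-12)^2=81, (5-9)^2=16
sum(d^2) = 258.
Step 3: rho = 1 - 6*258 / (12*(12^2 - 1)) = 1 - 1548/1716 = 0.097902.
Step 4: Under H0, t = rho * sqrt((n-2)/(1-rho^2)) = 0.3111 ~ t(10).
Step 5: Two-sided p-value from the t-distribution with 10 df = 0.762122.
Step 6: alpha = 0.05. fail to reject H0.

rho = 0.0979, p = 0.762122, fail to reject H0 at alpha = 0.05.


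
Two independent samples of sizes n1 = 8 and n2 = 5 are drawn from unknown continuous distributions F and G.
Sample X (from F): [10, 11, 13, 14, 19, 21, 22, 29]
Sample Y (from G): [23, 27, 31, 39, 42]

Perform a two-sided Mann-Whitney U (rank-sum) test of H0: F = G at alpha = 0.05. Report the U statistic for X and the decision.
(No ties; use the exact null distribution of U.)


Step 1: Combine and sort all 13 observations; assign midranks.
sorted (value, group): (10,X), (11,X), (13,X), (14,X), (19,X), (21,X), (22,X), (23,Y), (27,Y), (29,X), (31,Y), (39,Y), (42,Y)
ranks: 10->1, 11->2, 13->3, 14->4, 19->5, 21->6, 22->7, 23->8, 27->9, 29->10, 31->11, 39->12, 42->13
Step 2: Rank sum for X: R1 = 1 + 2 + 3 + 4 + 5 + 6 + 7 + 10 = 38.
Step 3: U_X = R1 - n1(n1+1)/2 = 38 - 8*9/2 = 38 - 36 = 2.
       U_Y = n1*n2 - U_X = 40 - 2 = 38.
Step 4: No ties, so the exact null distribution of U (based on enumerating the C(13,8) = 1287 equally likely rank assignments) gives the two-sided p-value.
Step 5: p-value = 0.006216; compare to alpha = 0.05. reject H0.

U_X = 2, p = 0.006216, reject H0 at alpha = 0.05.


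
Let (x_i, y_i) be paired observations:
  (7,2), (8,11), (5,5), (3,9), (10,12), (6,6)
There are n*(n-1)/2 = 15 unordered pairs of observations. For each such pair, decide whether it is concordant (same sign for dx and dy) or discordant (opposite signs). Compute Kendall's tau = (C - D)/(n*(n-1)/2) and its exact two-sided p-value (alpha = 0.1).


Step 1: Enumerate the 15 unordered pairs (i,j) with i<j and classify each by sign(x_j-x_i) * sign(y_j-y_i).
  (1,2):dx=+1,dy=+9->C; (1,3):dx=-2,dy=+3->D; (1,4):dx=-4,dy=+7->D; (1,5):dx=+3,dy=+10->C
  (1,6):dx=-1,dy=+4->D; (2,3):dx=-3,dy=-6->C; (2,4):dx=-5,dy=-2->C; (2,5):dx=+2,dy=+1->C
  (2,6):dx=-2,dy=-5->C; (3,4):dx=-2,dy=+4->D; (3,5):dx=+5,dy=+7->C; (3,6):dx=+1,dy=+1->C
  (4,5):dx=+7,dy=+3->C; (4,6):dx=+3,dy=-3->D; (5,6):dx=-4,dy=-6->C
Step 2: C = 10, D = 5, total pairs = 15.
Step 3: tau = (C - D)/(n(n-1)/2) = (10 - 5)/15 = 0.333333.
Step 4: Exact two-sided p-value (enumerate n! = 720 permutations of y under H0): p = 0.469444.
Step 5: alpha = 0.1. fail to reject H0.

tau_b = 0.3333 (C=10, D=5), p = 0.469444, fail to reject H0.


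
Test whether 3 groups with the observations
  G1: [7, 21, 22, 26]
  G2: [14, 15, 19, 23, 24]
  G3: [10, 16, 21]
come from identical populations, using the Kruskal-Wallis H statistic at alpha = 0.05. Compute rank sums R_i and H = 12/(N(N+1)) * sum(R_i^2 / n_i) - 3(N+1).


Step 1: Combine all N = 12 observations and assign midranks.
sorted (value, group, rank): (7,G1,1), (10,G3,2), (14,G2,3), (15,G2,4), (16,G3,5), (19,G2,6), (21,G1,7.5), (21,G3,7.5), (22,G1,9), (23,G2,10), (24,G2,11), (26,G1,12)
Step 2: Sum ranks within each group.
R_1 = 29.5 (n_1 = 4)
R_2 = 34 (n_2 = 5)
R_3 = 14.5 (n_3 = 3)
Step 3: H = 12/(N(N+1)) * sum(R_i^2/n_i) - 3(N+1)
     = 12/(12*13) * (29.5^2/4 + 34^2/5 + 14.5^2/3) - 3*13
     = 0.076923 * 518.846 - 39
     = 0.911218.
Step 4: Ties present; correction factor C = 1 - 6/(12^3 - 12) = 0.996503. Corrected H = 0.911218 / 0.996503 = 0.914415.
Step 5: Under H0, H ~ chi^2(2); p-value = 0.633049.
Step 6: alpha = 0.05. fail to reject H0.

H = 0.9144, df = 2, p = 0.633049, fail to reject H0.


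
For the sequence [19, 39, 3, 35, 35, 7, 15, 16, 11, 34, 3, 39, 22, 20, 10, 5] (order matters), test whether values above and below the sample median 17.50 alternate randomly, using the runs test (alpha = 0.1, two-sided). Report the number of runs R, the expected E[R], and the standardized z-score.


Step 1: Compute median = 17.50; label A = above, B = below.
Labels in order: AABAABBBBABAAABB  (n_A = 8, n_B = 8)
Step 2: Count runs R = 8.
Step 3: Under H0 (random ordering), E[R] = 2*n_A*n_B/(n_A+n_B) + 1 = 2*8*8/16 + 1 = 9.0000.
        Var[R] = 2*n_A*n_B*(2*n_A*n_B - n_A - n_B) / ((n_A+n_B)^2 * (n_A+n_B-1)) = 14336/3840 = 3.7333.
        SD[R] = 1.9322.
Step 4: Continuity-corrected z = (R + 0.5 - E[R]) / SD[R] = (8 + 0.5 - 9.0000) / 1.9322 = -0.2588.
Step 5: Two-sided p-value via normal approximation = 2*(1 - Phi(|z|)) = 0.795809.
Step 6: alpha = 0.1. fail to reject H0.

R = 8, z = -0.2588, p = 0.795809, fail to reject H0.


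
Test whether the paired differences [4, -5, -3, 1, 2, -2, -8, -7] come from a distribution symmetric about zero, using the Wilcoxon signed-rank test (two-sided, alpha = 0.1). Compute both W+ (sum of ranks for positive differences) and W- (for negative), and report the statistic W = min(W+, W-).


Step 1: Drop any zero differences (none here) and take |d_i|.
|d| = [4, 5, 3, 1, 2, 2, 8, 7]
Step 2: Midrank |d_i| (ties get averaged ranks).
ranks: |4|->5, |5|->6, |3|->4, |1|->1, |2|->2.5, |2|->2.5, |8|->8, |7|->7
Step 3: Attach original signs; sum ranks with positive sign and with negative sign.
W+ = 5 + 1 + 2.5 = 8.5
W- = 6 + 4 + 2.5 + 8 + 7 = 27.5
(Check: W+ + W- = 36 should equal n(n+1)/2 = 36.)
Step 4: Test statistic W = min(W+, W-) = 8.5.
Step 5: Ties in |d|, so use the tie-corrected normal approximation.
        E[W] = n(n+1)/4 = 8*9/4 = 18.
        Tie groups: |d|=2 (t=2); sum(t^3 - t) = 6.
        Var[W] = n(n+1)(2n+1)/24 - sum(t^3-t)/48 = 1224/24 - 6/48 = 50.875.
        z = (W - E[W]) / sqrt(Var[W]) = (8.5 - 18) / 7.1327 = -1.3319.
        Two-sided p = 2*Phi(z) = 0.182893.
Step 6: alpha = 0.1. fail to reject H0.

W+ = 8.5, W- = 27.5, W = min = 8.5, p = 0.182893, fail to reject H0.


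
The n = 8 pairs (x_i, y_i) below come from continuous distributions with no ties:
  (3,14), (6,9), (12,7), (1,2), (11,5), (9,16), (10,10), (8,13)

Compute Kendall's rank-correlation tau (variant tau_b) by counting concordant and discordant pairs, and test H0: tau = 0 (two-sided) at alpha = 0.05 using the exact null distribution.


Step 1: Enumerate the 28 unordered pairs (i,j) with i<j and classify each by sign(x_j-x_i) * sign(y_j-y_i).
  (1,2):dx=+3,dy=-5->D; (1,3):dx=+9,dy=-7->D; (1,4):dx=-2,dy=-12->C; (1,5):dx=+8,dy=-9->D
  (1,6):dx=+6,dy=+2->C; (1,7):dx=+7,dy=-4->D; (1,8):dx=+5,dy=-1->D; (2,3):dx=+6,dy=-2->D
  (2,4):dx=-5,dy=-7->C; (2,5):dx=+5,dy=-4->D; (2,6):dx=+3,dy=+7->C; (2,7):dx=+4,dy=+1->C
  (2,8):dx=+2,dy=+4->C; (3,4):dx=-11,dy=-5->C; (3,5):dx=-1,dy=-2->C; (3,6):dx=-3,dy=+9->D
  (3,7):dx=-2,dy=+3->D; (3,8):dx=-4,dy=+6->D; (4,5):dx=+10,dy=+3->C; (4,6):dx=+8,dy=+14->C
  (4,7):dx=+9,dy=+8->C; (4,8):dx=+7,dy=+11->C; (5,6):dx=-2,dy=+11->D; (5,7):dx=-1,dy=+5->D
  (5,8):dx=-3,dy=+8->D; (6,7):dx=+1,dy=-6->D; (6,8):dx=-1,dy=-3->C; (7,8):dx=-2,dy=+3->D
Step 2: C = 13, D = 15, total pairs = 28.
Step 3: tau = (C - D)/(n(n-1)/2) = (13 - 15)/28 = -0.071429.
Step 4: Exact two-sided p-value (enumerate n! = 40320 permutations of y under H0): p = 0.904861.
Step 5: alpha = 0.05. fail to reject H0.

tau_b = -0.0714 (C=13, D=15), p = 0.904861, fail to reject H0.


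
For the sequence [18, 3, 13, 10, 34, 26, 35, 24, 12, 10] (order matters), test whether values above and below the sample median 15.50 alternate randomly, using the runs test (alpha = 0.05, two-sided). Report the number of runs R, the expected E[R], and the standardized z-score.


Step 1: Compute median = 15.50; label A = above, B = below.
Labels in order: ABBBAAAABB  (n_A = 5, n_B = 5)
Step 2: Count runs R = 4.
Step 3: Under H0 (random ordering), E[R] = 2*n_A*n_B/(n_A+n_B) + 1 = 2*5*5/10 + 1 = 6.0000.
        Var[R] = 2*n_A*n_B*(2*n_A*n_B - n_A - n_B) / ((n_A+n_B)^2 * (n_A+n_B-1)) = 2000/900 = 2.2222.
        SD[R] = 1.4907.
Step 4: Continuity-corrected z = (R + 0.5 - E[R]) / SD[R] = (4 + 0.5 - 6.0000) / 1.4907 = -1.0062.
Step 5: Two-sided p-value via normal approximation = 2*(1 - Phi(|z|)) = 0.314305.
Step 6: alpha = 0.05. fail to reject H0.

R = 4, z = -1.0062, p = 0.314305, fail to reject H0.


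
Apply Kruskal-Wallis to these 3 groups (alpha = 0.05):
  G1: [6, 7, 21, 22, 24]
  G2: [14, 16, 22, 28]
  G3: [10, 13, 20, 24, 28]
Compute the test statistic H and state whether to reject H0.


Step 1: Combine all N = 14 observations and assign midranks.
sorted (value, group, rank): (6,G1,1), (7,G1,2), (10,G3,3), (13,G3,4), (14,G2,5), (16,G2,6), (20,G3,7), (21,G1,8), (22,G1,9.5), (22,G2,9.5), (24,G1,11.5), (24,G3,11.5), (28,G2,13.5), (28,G3,13.5)
Step 2: Sum ranks within each group.
R_1 = 32 (n_1 = 5)
R_2 = 34 (n_2 = 4)
R_3 = 39 (n_3 = 5)
Step 3: H = 12/(N(N+1)) * sum(R_i^2/n_i) - 3(N+1)
     = 12/(14*15) * (32^2/5 + 34^2/4 + 39^2/5) - 3*15
     = 0.057143 * 798 - 45
     = 0.600000.
Step 4: Ties present; correction factor C = 1 - 18/(14^3 - 14) = 0.993407. Corrected H = 0.600000 / 0.993407 = 0.603982.
Step 5: Under H0, H ~ chi^2(2); p-value = 0.739345.
Step 6: alpha = 0.05. fail to reject H0.

H = 0.6040, df = 2, p = 0.739345, fail to reject H0.


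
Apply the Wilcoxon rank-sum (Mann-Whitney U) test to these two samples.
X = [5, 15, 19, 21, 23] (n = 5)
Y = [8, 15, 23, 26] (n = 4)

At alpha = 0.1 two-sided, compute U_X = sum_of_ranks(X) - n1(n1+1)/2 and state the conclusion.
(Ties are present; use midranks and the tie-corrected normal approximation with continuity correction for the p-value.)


Step 1: Combine and sort all 9 observations; assign midranks.
sorted (value, group): (5,X), (8,Y), (15,X), (15,Y), (19,X), (21,X), (23,X), (23,Y), (26,Y)
ranks: 5->1, 8->2, 15->3.5, 15->3.5, 19->5, 21->6, 23->7.5, 23->7.5, 26->9
Step 2: Rank sum for X: R1 = 1 + 3.5 + 5 + 6 + 7.5 = 23.
Step 3: U_X = R1 - n1(n1+1)/2 = 23 - 5*6/2 = 23 - 15 = 8.
       U_Y = n1*n2 - U_X = 20 - 8 = 12.
Step 4: Ties are present, so use the tie-corrected normal approximation (with continuity correction) for the p-value.
Step 5: p-value = 0.710992; compare to alpha = 0.1. fail to reject H0.

U_X = 8, p = 0.710992, fail to reject H0 at alpha = 0.1.


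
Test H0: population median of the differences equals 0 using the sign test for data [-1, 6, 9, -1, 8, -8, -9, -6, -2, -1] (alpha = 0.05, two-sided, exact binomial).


Step 1: Discard zero differences. Original n = 10; n_eff = number of nonzero differences = 10.
Nonzero differences (with sign): -1, +6, +9, -1, +8, -8, -9, -6, -2, -1
Step 2: Count signs: positive = 3, negative = 7.
Step 3: Under H0: P(positive) = 0.5, so the number of positives S ~ Bin(10, 0.5).
Step 4: Two-sided exact p-value = sum of Bin(10,0.5) probabilities at or below the observed probability = 0.343750.
Step 5: alpha = 0.05. fail to reject H0.

n_eff = 10, pos = 3, neg = 7, p = 0.343750, fail to reject H0.


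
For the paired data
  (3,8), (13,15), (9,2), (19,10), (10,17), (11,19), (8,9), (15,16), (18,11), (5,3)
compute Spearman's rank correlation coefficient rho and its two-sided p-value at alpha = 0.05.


Step 1: Rank x and y separately (midranks; no ties here).
rank(x): 3->1, 13->7, 9->4, 19->10, 10->5, 11->6, 8->3, 15->8, 18->9, 5->2
rank(y): 8->3, 15->7, 2->1, 10->5, 17->9, 19->10, 9->4, 16->8, 11->6, 3->2
Step 2: d_i = R_x(i) - R_y(i); compute d_i^2.
  (1-3)^2=4, (7-7)^2=0, (4-1)^2=9, (10-5)^2=25, (5-9)^2=16, (6-10)^2=16, (3-4)^2=1, (8-8)^2=0, (9-6)^2=9, (2-2)^2=0
sum(d^2) = 80.
Step 3: rho = 1 - 6*80 / (10*(10^2 - 1)) = 1 - 480/990 = 0.515152.
Step 4: Under H0, t = rho * sqrt((n-2)/(1-rho^2)) = 1.7000 ~ t(8).
Step 5: Two-sided p-value from the t-distribution with 8 df = 0.127553.
Step 6: alpha = 0.05. fail to reject H0.

rho = 0.5152, p = 0.127553, fail to reject H0 at alpha = 0.05.


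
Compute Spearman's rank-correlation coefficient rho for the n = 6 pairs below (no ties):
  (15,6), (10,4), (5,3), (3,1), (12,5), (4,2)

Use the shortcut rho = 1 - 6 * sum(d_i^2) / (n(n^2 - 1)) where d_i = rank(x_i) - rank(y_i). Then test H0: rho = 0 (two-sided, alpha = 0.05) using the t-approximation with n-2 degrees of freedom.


Step 1: Rank x and y separately (midranks; no ties here).
rank(x): 15->6, 10->4, 5->3, 3->1, 12->5, 4->2
rank(y): 6->6, 4->4, 3->3, 1->1, 5->5, 2->2
Step 2: d_i = R_x(i) - R_y(i); compute d_i^2.
  (6-6)^2=0, (4-4)^2=0, (3-3)^2=0, (1-1)^2=0, (5-5)^2=0, (2-2)^2=0
sum(d^2) = 0.
Step 3: rho = 1 - 6*0 / (6*(6^2 - 1)) = 1 - 0/210 = 1.000000.
Step 5: Two-sided p-value from the t-distribution with 4 df = 0.000000.
Step 6: alpha = 0.05. reject H0.

rho = 1.0000, p = 0.000000, reject H0 at alpha = 0.05.


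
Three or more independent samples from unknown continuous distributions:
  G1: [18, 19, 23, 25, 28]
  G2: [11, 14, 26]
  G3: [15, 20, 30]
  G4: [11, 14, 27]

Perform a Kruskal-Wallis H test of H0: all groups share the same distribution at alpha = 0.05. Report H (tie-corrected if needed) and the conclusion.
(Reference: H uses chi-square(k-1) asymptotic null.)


Step 1: Combine all N = 14 observations and assign midranks.
sorted (value, group, rank): (11,G2,1.5), (11,G4,1.5), (14,G2,3.5), (14,G4,3.5), (15,G3,5), (18,G1,6), (19,G1,7), (20,G3,8), (23,G1,9), (25,G1,10), (26,G2,11), (27,G4,12), (28,G1,13), (30,G3,14)
Step 2: Sum ranks within each group.
R_1 = 45 (n_1 = 5)
R_2 = 16 (n_2 = 3)
R_3 = 27 (n_3 = 3)
R_4 = 17 (n_4 = 3)
Step 3: H = 12/(N(N+1)) * sum(R_i^2/n_i) - 3(N+1)
     = 12/(14*15) * (45^2/5 + 16^2/3 + 27^2/3 + 17^2/3) - 3*15
     = 0.057143 * 829.667 - 45
     = 2.409524.
Step 4: Ties present; correction factor C = 1 - 12/(14^3 - 14) = 0.995604. Corrected H = 2.409524 / 0.995604 = 2.420162.
Step 5: Under H0, H ~ chi^2(3); p-value = 0.489893.
Step 6: alpha = 0.05. fail to reject H0.

H = 2.4202, df = 3, p = 0.489893, fail to reject H0.


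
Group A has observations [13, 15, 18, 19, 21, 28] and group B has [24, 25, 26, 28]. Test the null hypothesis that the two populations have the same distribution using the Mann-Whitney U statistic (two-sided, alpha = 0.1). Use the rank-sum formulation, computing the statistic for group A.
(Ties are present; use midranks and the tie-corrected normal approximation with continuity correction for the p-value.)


Step 1: Combine and sort all 10 observations; assign midranks.
sorted (value, group): (13,X), (15,X), (18,X), (19,X), (21,X), (24,Y), (25,Y), (26,Y), (28,X), (28,Y)
ranks: 13->1, 15->2, 18->3, 19->4, 21->5, 24->6, 25->7, 26->8, 28->9.5, 28->9.5
Step 2: Rank sum for X: R1 = 1 + 2 + 3 + 4 + 5 + 9.5 = 24.5.
Step 3: U_X = R1 - n1(n1+1)/2 = 24.5 - 6*7/2 = 24.5 - 21 = 3.5.
       U_Y = n1*n2 - U_X = 24 - 3.5 = 20.5.
Step 4: Ties are present, so use the tie-corrected normal approximation (with continuity correction) for the p-value.
Step 5: p-value = 0.087118; compare to alpha = 0.1. reject H0.

U_X = 3.5, p = 0.087118, reject H0 at alpha = 0.1.


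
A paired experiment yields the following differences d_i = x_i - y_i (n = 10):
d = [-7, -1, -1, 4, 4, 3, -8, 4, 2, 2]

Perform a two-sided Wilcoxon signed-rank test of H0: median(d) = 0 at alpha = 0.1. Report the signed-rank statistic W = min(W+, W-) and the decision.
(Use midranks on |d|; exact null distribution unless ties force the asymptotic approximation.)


Step 1: Drop any zero differences (none here) and take |d_i|.
|d| = [7, 1, 1, 4, 4, 3, 8, 4, 2, 2]
Step 2: Midrank |d_i| (ties get averaged ranks).
ranks: |7|->9, |1|->1.5, |1|->1.5, |4|->7, |4|->7, |3|->5, |8|->10, |4|->7, |2|->3.5, |2|->3.5
Step 3: Attach original signs; sum ranks with positive sign and with negative sign.
W+ = 7 + 7 + 5 + 7 + 3.5 + 3.5 = 33
W- = 9 + 1.5 + 1.5 + 10 = 22
(Check: W+ + W- = 55 should equal n(n+1)/2 = 55.)
Step 4: Test statistic W = min(W+, W-) = 22.
Step 5: Ties in |d|, so use the tie-corrected normal approximation.
        E[W] = n(n+1)/4 = 10*11/4 = 27.5.
        Tie groups: |d|=1 (t=2), |d|=2 (t=2), |d|=4 (t=3); sum(t^3 - t) = 36.
        Var[W] = n(n+1)(2n+1)/24 - sum(t^3-t)/48 = 2310/24 - 36/48 = 95.5.
        z = (W - E[W]) / sqrt(Var[W]) = (22 - 27.5) / 9.7724 = -0.5628.
        Two-sided p = 2*Phi(z) = 0.573565.
Step 6: alpha = 0.1. fail to reject H0.

W+ = 33, W- = 22, W = min = 22, p = 0.573565, fail to reject H0.


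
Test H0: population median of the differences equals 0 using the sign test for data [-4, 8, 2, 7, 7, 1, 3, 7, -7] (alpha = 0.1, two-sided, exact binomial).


Step 1: Discard zero differences. Original n = 9; n_eff = number of nonzero differences = 9.
Nonzero differences (with sign): -4, +8, +2, +7, +7, +1, +3, +7, -7
Step 2: Count signs: positive = 7, negative = 2.
Step 3: Under H0: P(positive) = 0.5, so the number of positives S ~ Bin(9, 0.5).
Step 4: Two-sided exact p-value = sum of Bin(9,0.5) probabilities at or below the observed probability = 0.179688.
Step 5: alpha = 0.1. fail to reject H0.

n_eff = 9, pos = 7, neg = 2, p = 0.179688, fail to reject H0.


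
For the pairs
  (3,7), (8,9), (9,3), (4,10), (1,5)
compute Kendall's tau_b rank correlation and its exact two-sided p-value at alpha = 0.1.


Step 1: Enumerate the 10 unordered pairs (i,j) with i<j and classify each by sign(x_j-x_i) * sign(y_j-y_i).
  (1,2):dx=+5,dy=+2->C; (1,3):dx=+6,dy=-4->D; (1,4):dx=+1,dy=+3->C; (1,5):dx=-2,dy=-2->C
  (2,3):dx=+1,dy=-6->D; (2,4):dx=-4,dy=+1->D; (2,5):dx=-7,dy=-4->C; (3,4):dx=-5,dy=+7->D
  (3,5):dx=-8,dy=+2->D; (4,5):dx=-3,dy=-5->C
Step 2: C = 5, D = 5, total pairs = 10.
Step 3: tau = (C - D)/(n(n-1)/2) = (5 - 5)/10 = 0.000000.
Step 4: Exact two-sided p-value (enumerate n! = 120 permutations of y under H0): p = 1.000000.
Step 5: alpha = 0.1. fail to reject H0.

tau_b = 0.0000 (C=5, D=5), p = 1.000000, fail to reject H0.


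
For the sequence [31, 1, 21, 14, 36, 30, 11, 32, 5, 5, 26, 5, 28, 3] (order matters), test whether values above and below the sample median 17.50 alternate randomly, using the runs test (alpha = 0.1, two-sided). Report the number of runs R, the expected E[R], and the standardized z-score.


Step 1: Compute median = 17.50; label A = above, B = below.
Labels in order: ABABAABABBABAB  (n_A = 7, n_B = 7)
Step 2: Count runs R = 12.
Step 3: Under H0 (random ordering), E[R] = 2*n_A*n_B/(n_A+n_B) + 1 = 2*7*7/14 + 1 = 8.0000.
        Var[R] = 2*n_A*n_B*(2*n_A*n_B - n_A - n_B) / ((n_A+n_B)^2 * (n_A+n_B-1)) = 8232/2548 = 3.2308.
        SD[R] = 1.7974.
Step 4: Continuity-corrected z = (R - 0.5 - E[R]) / SD[R] = (12 - 0.5 - 8.0000) / 1.7974 = 1.9472.
Step 5: Two-sided p-value via normal approximation = 2*(1 - Phi(|z|)) = 0.051508.
Step 6: alpha = 0.1. reject H0.

R = 12, z = 1.9472, p = 0.051508, reject H0.


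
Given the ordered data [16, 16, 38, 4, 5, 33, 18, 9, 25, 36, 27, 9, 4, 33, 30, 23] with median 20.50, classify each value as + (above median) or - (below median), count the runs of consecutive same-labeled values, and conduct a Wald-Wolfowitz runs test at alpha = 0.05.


Step 1: Compute median = 20.50; label A = above, B = below.
Labels in order: BBABBABBAAABBAAA  (n_A = 8, n_B = 8)
Step 2: Count runs R = 8.
Step 3: Under H0 (random ordering), E[R] = 2*n_A*n_B/(n_A+n_B) + 1 = 2*8*8/16 + 1 = 9.0000.
        Var[R] = 2*n_A*n_B*(2*n_A*n_B - n_A - n_B) / ((n_A+n_B)^2 * (n_A+n_B-1)) = 14336/3840 = 3.7333.
        SD[R] = 1.9322.
Step 4: Continuity-corrected z = (R + 0.5 - E[R]) / SD[R] = (8 + 0.5 - 9.0000) / 1.9322 = -0.2588.
Step 5: Two-sided p-value via normal approximation = 2*(1 - Phi(|z|)) = 0.795809.
Step 6: alpha = 0.05. fail to reject H0.

R = 8, z = -0.2588, p = 0.795809, fail to reject H0.


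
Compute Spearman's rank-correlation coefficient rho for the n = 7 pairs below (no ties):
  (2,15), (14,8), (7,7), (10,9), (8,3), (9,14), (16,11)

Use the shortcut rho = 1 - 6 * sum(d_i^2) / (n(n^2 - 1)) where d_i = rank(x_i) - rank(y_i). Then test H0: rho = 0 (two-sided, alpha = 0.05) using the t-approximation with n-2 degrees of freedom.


Step 1: Rank x and y separately (midranks; no ties here).
rank(x): 2->1, 14->6, 7->2, 10->5, 8->3, 9->4, 16->7
rank(y): 15->7, 8->3, 7->2, 9->4, 3->1, 14->6, 11->5
Step 2: d_i = R_x(i) - R_y(i); compute d_i^2.
  (1-7)^2=36, (6-3)^2=9, (2-2)^2=0, (5-4)^2=1, (3-1)^2=4, (4-6)^2=4, (7-5)^2=4
sum(d^2) = 58.
Step 3: rho = 1 - 6*58 / (7*(7^2 - 1)) = 1 - 348/336 = -0.035714.
Step 4: Under H0, t = rho * sqrt((n-2)/(1-rho^2)) = -0.0799 ~ t(5).
Step 5: Two-sided p-value from the t-distribution with 5 df = 0.939408.
Step 6: alpha = 0.05. fail to reject H0.

rho = -0.0357, p = 0.939408, fail to reject H0 at alpha = 0.05.


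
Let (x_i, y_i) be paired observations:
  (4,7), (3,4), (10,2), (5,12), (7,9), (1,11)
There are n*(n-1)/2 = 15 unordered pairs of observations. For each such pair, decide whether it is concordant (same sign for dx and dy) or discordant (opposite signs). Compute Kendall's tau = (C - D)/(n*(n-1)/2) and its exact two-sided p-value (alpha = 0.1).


Step 1: Enumerate the 15 unordered pairs (i,j) with i<j and classify each by sign(x_j-x_i) * sign(y_j-y_i).
  (1,2):dx=-1,dy=-3->C; (1,3):dx=+6,dy=-5->D; (1,4):dx=+1,dy=+5->C; (1,5):dx=+3,dy=+2->C
  (1,6):dx=-3,dy=+4->D; (2,3):dx=+7,dy=-2->D; (2,4):dx=+2,dy=+8->C; (2,5):dx=+4,dy=+5->C
  (2,6):dx=-2,dy=+7->D; (3,4):dx=-5,dy=+10->D; (3,5):dx=-3,dy=+7->D; (3,6):dx=-9,dy=+9->D
  (4,5):dx=+2,dy=-3->D; (4,6):dx=-4,dy=-1->C; (5,6):dx=-6,dy=+2->D
Step 2: C = 6, D = 9, total pairs = 15.
Step 3: tau = (C - D)/(n(n-1)/2) = (6 - 9)/15 = -0.200000.
Step 4: Exact two-sided p-value (enumerate n! = 720 permutations of y under H0): p = 0.719444.
Step 5: alpha = 0.1. fail to reject H0.

tau_b = -0.2000 (C=6, D=9), p = 0.719444, fail to reject H0.


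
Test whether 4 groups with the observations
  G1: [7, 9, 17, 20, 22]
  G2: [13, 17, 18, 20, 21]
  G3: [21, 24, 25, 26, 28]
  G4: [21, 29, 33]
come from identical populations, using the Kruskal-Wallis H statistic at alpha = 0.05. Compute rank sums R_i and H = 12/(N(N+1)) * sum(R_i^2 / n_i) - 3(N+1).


Step 1: Combine all N = 18 observations and assign midranks.
sorted (value, group, rank): (7,G1,1), (9,G1,2), (13,G2,3), (17,G1,4.5), (17,G2,4.5), (18,G2,6), (20,G1,7.5), (20,G2,7.5), (21,G2,10), (21,G3,10), (21,G4,10), (22,G1,12), (24,G3,13), (25,G3,14), (26,G3,15), (28,G3,16), (29,G4,17), (33,G4,18)
Step 2: Sum ranks within each group.
R_1 = 27 (n_1 = 5)
R_2 = 31 (n_2 = 5)
R_3 = 68 (n_3 = 5)
R_4 = 45 (n_4 = 3)
Step 3: H = 12/(N(N+1)) * sum(R_i^2/n_i) - 3(N+1)
     = 12/(18*19) * (27^2/5 + 31^2/5 + 68^2/5 + 45^2/3) - 3*19
     = 0.035088 * 1937.8 - 57
     = 10.992982.
Step 4: Ties present; correction factor C = 1 - 36/(18^3 - 18) = 0.993808. Corrected H = 10.992982 / 0.993808 = 11.061475.
Step 5: Under H0, H ~ chi^2(3); p-value = 0.011398.
Step 6: alpha = 0.05. reject H0.

H = 11.0615, df = 3, p = 0.011398, reject H0.


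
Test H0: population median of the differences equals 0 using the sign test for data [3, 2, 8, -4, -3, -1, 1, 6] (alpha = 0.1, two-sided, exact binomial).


Step 1: Discard zero differences. Original n = 8; n_eff = number of nonzero differences = 8.
Nonzero differences (with sign): +3, +2, +8, -4, -3, -1, +1, +6
Step 2: Count signs: positive = 5, negative = 3.
Step 3: Under H0: P(positive) = 0.5, so the number of positives S ~ Bin(8, 0.5).
Step 4: Two-sided exact p-value = sum of Bin(8,0.5) probabilities at or below the observed probability = 0.726562.
Step 5: alpha = 0.1. fail to reject H0.

n_eff = 8, pos = 5, neg = 3, p = 0.726562, fail to reject H0.


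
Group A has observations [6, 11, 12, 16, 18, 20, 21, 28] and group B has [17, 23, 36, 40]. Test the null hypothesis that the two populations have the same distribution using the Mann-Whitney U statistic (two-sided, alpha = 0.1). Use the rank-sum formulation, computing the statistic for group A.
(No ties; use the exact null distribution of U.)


Step 1: Combine and sort all 12 observations; assign midranks.
sorted (value, group): (6,X), (11,X), (12,X), (16,X), (17,Y), (18,X), (20,X), (21,X), (23,Y), (28,X), (36,Y), (40,Y)
ranks: 6->1, 11->2, 12->3, 16->4, 17->5, 18->6, 20->7, 21->8, 23->9, 28->10, 36->11, 40->12
Step 2: Rank sum for X: R1 = 1 + 2 + 3 + 4 + 6 + 7 + 8 + 10 = 41.
Step 3: U_X = R1 - n1(n1+1)/2 = 41 - 8*9/2 = 41 - 36 = 5.
       U_Y = n1*n2 - U_X = 32 - 5 = 27.
Step 4: No ties, so the exact null distribution of U (based on enumerating the C(12,8) = 495 equally likely rank assignments) gives the two-sided p-value.
Step 5: p-value = 0.072727; compare to alpha = 0.1. reject H0.

U_X = 5, p = 0.072727, reject H0 at alpha = 0.1.


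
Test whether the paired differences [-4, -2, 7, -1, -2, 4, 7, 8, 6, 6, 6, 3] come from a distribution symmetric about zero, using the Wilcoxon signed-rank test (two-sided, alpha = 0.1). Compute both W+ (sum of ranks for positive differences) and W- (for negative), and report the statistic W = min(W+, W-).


Step 1: Drop any zero differences (none here) and take |d_i|.
|d| = [4, 2, 7, 1, 2, 4, 7, 8, 6, 6, 6, 3]
Step 2: Midrank |d_i| (ties get averaged ranks).
ranks: |4|->5.5, |2|->2.5, |7|->10.5, |1|->1, |2|->2.5, |4|->5.5, |7|->10.5, |8|->12, |6|->8, |6|->8, |6|->8, |3|->4
Step 3: Attach original signs; sum ranks with positive sign and with negative sign.
W+ = 10.5 + 5.5 + 10.5 + 12 + 8 + 8 + 8 + 4 = 66.5
W- = 5.5 + 2.5 + 1 + 2.5 = 11.5
(Check: W+ + W- = 78 should equal n(n+1)/2 = 78.)
Step 4: Test statistic W = min(W+, W-) = 11.5.
Step 5: Ties in |d|, so use the tie-corrected normal approximation.
        E[W] = n(n+1)/4 = 12*13/4 = 39.
        Tie groups: |d|=2 (t=2), |d|=4 (t=2), |d|=6 (t=3), |d|=7 (t=2); sum(t^3 - t) = 42.
        Var[W] = n(n+1)(2n+1)/24 - sum(t^3-t)/48 = 3900/24 - 42/48 = 161.625.
        z = (W - E[W]) / sqrt(Var[W]) = (11.5 - 39) / 12.7132 = -2.1631.
        Two-sided p = 2*Phi(z) = 0.030533.
Step 6: alpha = 0.1. reject H0.

W+ = 66.5, W- = 11.5, W = min = 11.5, p = 0.030533, reject H0.


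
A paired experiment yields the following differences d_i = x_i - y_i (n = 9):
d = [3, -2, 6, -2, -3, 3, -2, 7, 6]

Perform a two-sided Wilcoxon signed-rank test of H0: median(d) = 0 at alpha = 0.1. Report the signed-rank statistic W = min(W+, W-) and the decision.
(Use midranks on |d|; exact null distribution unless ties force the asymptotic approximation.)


Step 1: Drop any zero differences (none here) and take |d_i|.
|d| = [3, 2, 6, 2, 3, 3, 2, 7, 6]
Step 2: Midrank |d_i| (ties get averaged ranks).
ranks: |3|->5, |2|->2, |6|->7.5, |2|->2, |3|->5, |3|->5, |2|->2, |7|->9, |6|->7.5
Step 3: Attach original signs; sum ranks with positive sign and with negative sign.
W+ = 5 + 7.5 + 5 + 9 + 7.5 = 34
W- = 2 + 2 + 5 + 2 = 11
(Check: W+ + W- = 45 should equal n(n+1)/2 = 45.)
Step 4: Test statistic W = min(W+, W-) = 11.
Step 5: Ties in |d|, so use the tie-corrected normal approximation.
        E[W] = n(n+1)/4 = 9*10/4 = 22.5.
        Tie groups: |d|=2 (t=3), |d|=3 (t=3), |d|=6 (t=2); sum(t^3 - t) = 54.
        Var[W] = n(n+1)(2n+1)/24 - sum(t^3-t)/48 = 1710/24 - 54/48 = 70.125.
        z = (W - E[W]) / sqrt(Var[W]) = (11 - 22.5) / 8.3741 = -1.3733.
        Two-sided p = 2*Phi(z) = 0.169663.
Step 6: alpha = 0.1. fail to reject H0.

W+ = 34, W- = 11, W = min = 11, p = 0.169663, fail to reject H0.


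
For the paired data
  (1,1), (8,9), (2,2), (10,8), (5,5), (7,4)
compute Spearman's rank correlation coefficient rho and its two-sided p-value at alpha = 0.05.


Step 1: Rank x and y separately (midranks; no ties here).
rank(x): 1->1, 8->5, 2->2, 10->6, 5->3, 7->4
rank(y): 1->1, 9->6, 2->2, 8->5, 5->4, 4->3
Step 2: d_i = R_x(i) - R_y(i); compute d_i^2.
  (1-1)^2=0, (5-6)^2=1, (2-2)^2=0, (6-5)^2=1, (3-4)^2=1, (4-3)^2=1
sum(d^2) = 4.
Step 3: rho = 1 - 6*4 / (6*(6^2 - 1)) = 1 - 24/210 = 0.885714.
Step 4: Under H0, t = rho * sqrt((n-2)/(1-rho^2)) = 3.8158 ~ t(4).
Step 5: Two-sided p-value from the t-distribution with 4 df = 0.018845.
Step 6: alpha = 0.05. reject H0.

rho = 0.8857, p = 0.018845, reject H0 at alpha = 0.05.


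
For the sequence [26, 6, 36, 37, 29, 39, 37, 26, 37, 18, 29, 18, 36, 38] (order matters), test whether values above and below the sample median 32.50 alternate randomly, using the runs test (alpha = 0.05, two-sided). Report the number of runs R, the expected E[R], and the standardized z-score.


Step 1: Compute median = 32.50; label A = above, B = below.
Labels in order: BBAABAABABBBAA  (n_A = 7, n_B = 7)
Step 2: Count runs R = 8.
Step 3: Under H0 (random ordering), E[R] = 2*n_A*n_B/(n_A+n_B) + 1 = 2*7*7/14 + 1 = 8.0000.
        Var[R] = 2*n_A*n_B*(2*n_A*n_B - n_A - n_B) / ((n_A+n_B)^2 * (n_A+n_B-1)) = 8232/2548 = 3.2308.
        SD[R] = 1.7974.
Step 4: R = E[R], so z = 0 with no continuity correction.
Step 5: Two-sided p-value via normal approximation = 2*(1 - Phi(|z|)) = 1.000000.
Step 6: alpha = 0.05. fail to reject H0.

R = 8, z = 0.0000, p = 1.000000, fail to reject H0.


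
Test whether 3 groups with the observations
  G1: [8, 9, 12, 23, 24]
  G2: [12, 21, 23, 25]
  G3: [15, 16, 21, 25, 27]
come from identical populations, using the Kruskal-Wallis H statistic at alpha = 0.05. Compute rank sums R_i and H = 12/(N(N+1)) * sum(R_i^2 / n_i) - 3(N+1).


Step 1: Combine all N = 14 observations and assign midranks.
sorted (value, group, rank): (8,G1,1), (9,G1,2), (12,G1,3.5), (12,G2,3.5), (15,G3,5), (16,G3,6), (21,G2,7.5), (21,G3,7.5), (23,G1,9.5), (23,G2,9.5), (24,G1,11), (25,G2,12.5), (25,G3,12.5), (27,G3,14)
Step 2: Sum ranks within each group.
R_1 = 27 (n_1 = 5)
R_2 = 33 (n_2 = 4)
R_3 = 45 (n_3 = 5)
Step 3: H = 12/(N(N+1)) * sum(R_i^2/n_i) - 3(N+1)
     = 12/(14*15) * (27^2/5 + 33^2/4 + 45^2/5) - 3*15
     = 0.057143 * 823.05 - 45
     = 2.031429.
Step 4: Ties present; correction factor C = 1 - 24/(14^3 - 14) = 0.991209. Corrected H = 2.031429 / 0.991209 = 2.049446.
Step 5: Under H0, H ~ chi^2(2); p-value = 0.358896.
Step 6: alpha = 0.05. fail to reject H0.

H = 2.0494, df = 2, p = 0.358896, fail to reject H0.


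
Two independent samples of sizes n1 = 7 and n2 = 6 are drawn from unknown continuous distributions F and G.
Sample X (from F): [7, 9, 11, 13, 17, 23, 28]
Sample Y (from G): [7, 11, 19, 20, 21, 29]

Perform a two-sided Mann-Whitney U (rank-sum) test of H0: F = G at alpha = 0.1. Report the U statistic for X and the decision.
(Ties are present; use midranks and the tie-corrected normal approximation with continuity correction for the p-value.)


Step 1: Combine and sort all 13 observations; assign midranks.
sorted (value, group): (7,X), (7,Y), (9,X), (11,X), (11,Y), (13,X), (17,X), (19,Y), (20,Y), (21,Y), (23,X), (28,X), (29,Y)
ranks: 7->1.5, 7->1.5, 9->3, 11->4.5, 11->4.5, 13->6, 17->7, 19->8, 20->9, 21->10, 23->11, 28->12, 29->13
Step 2: Rank sum for X: R1 = 1.5 + 3 + 4.5 + 6 + 7 + 11 + 12 = 45.
Step 3: U_X = R1 - n1(n1+1)/2 = 45 - 7*8/2 = 45 - 28 = 17.
       U_Y = n1*n2 - U_X = 42 - 17 = 25.
Step 4: Ties are present, so use the tie-corrected normal approximation (with continuity correction) for the p-value.
Step 5: p-value = 0.616104; compare to alpha = 0.1. fail to reject H0.

U_X = 17, p = 0.616104, fail to reject H0 at alpha = 0.1.


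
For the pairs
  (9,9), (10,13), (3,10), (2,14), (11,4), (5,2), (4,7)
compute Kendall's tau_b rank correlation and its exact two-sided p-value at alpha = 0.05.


Step 1: Enumerate the 21 unordered pairs (i,j) with i<j and classify each by sign(x_j-x_i) * sign(y_j-y_i).
  (1,2):dx=+1,dy=+4->C; (1,3):dx=-6,dy=+1->D; (1,4):dx=-7,dy=+5->D; (1,5):dx=+2,dy=-5->D
  (1,6):dx=-4,dy=-7->C; (1,7):dx=-5,dy=-2->C; (2,3):dx=-7,dy=-3->C; (2,4):dx=-8,dy=+1->D
  (2,5):dx=+1,dy=-9->D; (2,6):dx=-5,dy=-11->C; (2,7):dx=-6,dy=-6->C; (3,4):dx=-1,dy=+4->D
  (3,5):dx=+8,dy=-6->D; (3,6):dx=+2,dy=-8->D; (3,7):dx=+1,dy=-3->D; (4,5):dx=+9,dy=-10->D
  (4,6):dx=+3,dy=-12->D; (4,7):dx=+2,dy=-7->D; (5,6):dx=-6,dy=-2->C; (5,7):dx=-7,dy=+3->D
  (6,7):dx=-1,dy=+5->D
Step 2: C = 7, D = 14, total pairs = 21.
Step 3: tau = (C - D)/(n(n-1)/2) = (7 - 14)/21 = -0.333333.
Step 4: Exact two-sided p-value (enumerate n! = 5040 permutations of y under H0): p = 0.381349.
Step 5: alpha = 0.05. fail to reject H0.

tau_b = -0.3333 (C=7, D=14), p = 0.381349, fail to reject H0.


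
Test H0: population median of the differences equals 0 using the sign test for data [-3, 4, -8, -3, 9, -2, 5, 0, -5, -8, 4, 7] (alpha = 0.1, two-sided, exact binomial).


Step 1: Discard zero differences. Original n = 12; n_eff = number of nonzero differences = 11.
Nonzero differences (with sign): -3, +4, -8, -3, +9, -2, +5, -5, -8, +4, +7
Step 2: Count signs: positive = 5, negative = 6.
Step 3: Under H0: P(positive) = 0.5, so the number of positives S ~ Bin(11, 0.5).
Step 4: Two-sided exact p-value = sum of Bin(11,0.5) probabilities at or below the observed probability = 1.000000.
Step 5: alpha = 0.1. fail to reject H0.

n_eff = 11, pos = 5, neg = 6, p = 1.000000, fail to reject H0.


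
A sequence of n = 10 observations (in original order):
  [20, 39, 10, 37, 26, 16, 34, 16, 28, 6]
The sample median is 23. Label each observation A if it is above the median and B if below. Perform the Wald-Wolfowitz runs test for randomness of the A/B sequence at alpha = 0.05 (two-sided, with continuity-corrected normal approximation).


Step 1: Compute median = 23; label A = above, B = below.
Labels in order: BABAABABAB  (n_A = 5, n_B = 5)
Step 2: Count runs R = 9.
Step 3: Under H0 (random ordering), E[R] = 2*n_A*n_B/(n_A+n_B) + 1 = 2*5*5/10 + 1 = 6.0000.
        Var[R] = 2*n_A*n_B*(2*n_A*n_B - n_A - n_B) / ((n_A+n_B)^2 * (n_A+n_B-1)) = 2000/900 = 2.2222.
        SD[R] = 1.4907.
Step 4: Continuity-corrected z = (R - 0.5 - E[R]) / SD[R] = (9 - 0.5 - 6.0000) / 1.4907 = 1.6771.
Step 5: Two-sided p-value via normal approximation = 2*(1 - Phi(|z|)) = 0.093533.
Step 6: alpha = 0.05. fail to reject H0.

R = 9, z = 1.6771, p = 0.093533, fail to reject H0.


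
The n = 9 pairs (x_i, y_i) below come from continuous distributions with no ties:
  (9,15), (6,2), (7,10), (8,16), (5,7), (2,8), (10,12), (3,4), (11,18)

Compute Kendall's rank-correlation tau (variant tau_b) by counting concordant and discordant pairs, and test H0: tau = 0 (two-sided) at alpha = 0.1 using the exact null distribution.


Step 1: Enumerate the 36 unordered pairs (i,j) with i<j and classify each by sign(x_j-x_i) * sign(y_j-y_i).
  (1,2):dx=-3,dy=-13->C; (1,3):dx=-2,dy=-5->C; (1,4):dx=-1,dy=+1->D; (1,5):dx=-4,dy=-8->C
  (1,6):dx=-7,dy=-7->C; (1,7):dx=+1,dy=-3->D; (1,8):dx=-6,dy=-11->C; (1,9):dx=+2,dy=+3->C
  (2,3):dx=+1,dy=+8->C; (2,4):dx=+2,dy=+14->C; (2,5):dx=-1,dy=+5->D; (2,6):dx=-4,dy=+6->D
  (2,7):dx=+4,dy=+10->C; (2,8):dx=-3,dy=+2->D; (2,9):dx=+5,dy=+16->C; (3,4):dx=+1,dy=+6->C
  (3,5):dx=-2,dy=-3->C; (3,6):dx=-5,dy=-2->C; (3,7):dx=+3,dy=+2->C; (3,8):dx=-4,dy=-6->C
  (3,9):dx=+4,dy=+8->C; (4,5):dx=-3,dy=-9->C; (4,6):dx=-6,dy=-8->C; (4,7):dx=+2,dy=-4->D
  (4,8):dx=-5,dy=-12->C; (4,9):dx=+3,dy=+2->C; (5,6):dx=-3,dy=+1->D; (5,7):dx=+5,dy=+5->C
  (5,8):dx=-2,dy=-3->C; (5,9):dx=+6,dy=+11->C; (6,7):dx=+8,dy=+4->C; (6,8):dx=+1,dy=-4->D
  (6,9):dx=+9,dy=+10->C; (7,8):dx=-7,dy=-8->C; (7,9):dx=+1,dy=+6->C; (8,9):dx=+8,dy=+14->C
Step 2: C = 28, D = 8, total pairs = 36.
Step 3: tau = (C - D)/(n(n-1)/2) = (28 - 8)/36 = 0.555556.
Step 4: Exact two-sided p-value (enumerate n! = 362880 permutations of y under H0): p = 0.044615.
Step 5: alpha = 0.1. reject H0.

tau_b = 0.5556 (C=28, D=8), p = 0.044615, reject H0.


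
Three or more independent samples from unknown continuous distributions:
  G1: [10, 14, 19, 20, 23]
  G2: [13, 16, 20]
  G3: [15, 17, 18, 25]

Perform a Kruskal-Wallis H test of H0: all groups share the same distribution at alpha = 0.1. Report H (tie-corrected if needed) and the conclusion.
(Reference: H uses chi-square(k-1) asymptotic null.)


Step 1: Combine all N = 12 observations and assign midranks.
sorted (value, group, rank): (10,G1,1), (13,G2,2), (14,G1,3), (15,G3,4), (16,G2,5), (17,G3,6), (18,G3,7), (19,G1,8), (20,G1,9.5), (20,G2,9.5), (23,G1,11), (25,G3,12)
Step 2: Sum ranks within each group.
R_1 = 32.5 (n_1 = 5)
R_2 = 16.5 (n_2 = 3)
R_3 = 29 (n_3 = 4)
Step 3: H = 12/(N(N+1)) * sum(R_i^2/n_i) - 3(N+1)
     = 12/(12*13) * (32.5^2/5 + 16.5^2/3 + 29^2/4) - 3*13
     = 0.076923 * 512.25 - 39
     = 0.403846.
Step 4: Ties present; correction factor C = 1 - 6/(12^3 - 12) = 0.996503. Corrected H = 0.403846 / 0.996503 = 0.405263.
Step 5: Under H0, H ~ chi^2(2); p-value = 0.816579.
Step 6: alpha = 0.1. fail to reject H0.

H = 0.4053, df = 2, p = 0.816579, fail to reject H0.
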